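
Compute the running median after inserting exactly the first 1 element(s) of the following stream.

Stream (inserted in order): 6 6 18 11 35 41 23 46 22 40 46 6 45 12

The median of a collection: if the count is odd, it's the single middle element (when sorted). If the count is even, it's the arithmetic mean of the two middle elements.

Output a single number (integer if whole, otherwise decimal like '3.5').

Step 1: insert 6 -> lo=[6] (size 1, max 6) hi=[] (size 0) -> median=6

Answer: 6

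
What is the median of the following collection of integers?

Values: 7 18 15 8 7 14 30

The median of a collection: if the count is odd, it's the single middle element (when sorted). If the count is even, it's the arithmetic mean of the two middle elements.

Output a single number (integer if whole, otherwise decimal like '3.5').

Answer: 14

Derivation:
Step 1: insert 7 -> lo=[7] (size 1, max 7) hi=[] (size 0) -> median=7
Step 2: insert 18 -> lo=[7] (size 1, max 7) hi=[18] (size 1, min 18) -> median=12.5
Step 3: insert 15 -> lo=[7, 15] (size 2, max 15) hi=[18] (size 1, min 18) -> median=15
Step 4: insert 8 -> lo=[7, 8] (size 2, max 8) hi=[15, 18] (size 2, min 15) -> median=11.5
Step 5: insert 7 -> lo=[7, 7, 8] (size 3, max 8) hi=[15, 18] (size 2, min 15) -> median=8
Step 6: insert 14 -> lo=[7, 7, 8] (size 3, max 8) hi=[14, 15, 18] (size 3, min 14) -> median=11
Step 7: insert 30 -> lo=[7, 7, 8, 14] (size 4, max 14) hi=[15, 18, 30] (size 3, min 15) -> median=14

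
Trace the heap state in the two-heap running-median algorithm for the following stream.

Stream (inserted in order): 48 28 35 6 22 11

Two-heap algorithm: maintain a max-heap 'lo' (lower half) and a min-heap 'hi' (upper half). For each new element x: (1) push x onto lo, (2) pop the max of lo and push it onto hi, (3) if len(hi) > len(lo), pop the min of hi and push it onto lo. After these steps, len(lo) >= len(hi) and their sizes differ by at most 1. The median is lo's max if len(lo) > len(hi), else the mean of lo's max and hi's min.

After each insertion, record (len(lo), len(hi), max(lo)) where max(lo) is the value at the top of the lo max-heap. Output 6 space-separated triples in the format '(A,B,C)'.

Step 1: insert 48 -> lo=[48] hi=[] -> (len(lo)=1, len(hi)=0, max(lo)=48)
Step 2: insert 28 -> lo=[28] hi=[48] -> (len(lo)=1, len(hi)=1, max(lo)=28)
Step 3: insert 35 -> lo=[28, 35] hi=[48] -> (len(lo)=2, len(hi)=1, max(lo)=35)
Step 4: insert 6 -> lo=[6, 28] hi=[35, 48] -> (len(lo)=2, len(hi)=2, max(lo)=28)
Step 5: insert 22 -> lo=[6, 22, 28] hi=[35, 48] -> (len(lo)=3, len(hi)=2, max(lo)=28)
Step 6: insert 11 -> lo=[6, 11, 22] hi=[28, 35, 48] -> (len(lo)=3, len(hi)=3, max(lo)=22)

Answer: (1,0,48) (1,1,28) (2,1,35) (2,2,28) (3,2,28) (3,3,22)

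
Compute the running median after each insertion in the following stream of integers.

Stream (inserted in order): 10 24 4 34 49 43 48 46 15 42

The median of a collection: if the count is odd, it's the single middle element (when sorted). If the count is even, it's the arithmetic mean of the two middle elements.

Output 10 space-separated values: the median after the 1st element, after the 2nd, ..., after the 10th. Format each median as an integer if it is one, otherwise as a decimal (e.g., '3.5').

Answer: 10 17 10 17 24 29 34 38.5 34 38

Derivation:
Step 1: insert 10 -> lo=[10] (size 1, max 10) hi=[] (size 0) -> median=10
Step 2: insert 24 -> lo=[10] (size 1, max 10) hi=[24] (size 1, min 24) -> median=17
Step 3: insert 4 -> lo=[4, 10] (size 2, max 10) hi=[24] (size 1, min 24) -> median=10
Step 4: insert 34 -> lo=[4, 10] (size 2, max 10) hi=[24, 34] (size 2, min 24) -> median=17
Step 5: insert 49 -> lo=[4, 10, 24] (size 3, max 24) hi=[34, 49] (size 2, min 34) -> median=24
Step 6: insert 43 -> lo=[4, 10, 24] (size 3, max 24) hi=[34, 43, 49] (size 3, min 34) -> median=29
Step 7: insert 48 -> lo=[4, 10, 24, 34] (size 4, max 34) hi=[43, 48, 49] (size 3, min 43) -> median=34
Step 8: insert 46 -> lo=[4, 10, 24, 34] (size 4, max 34) hi=[43, 46, 48, 49] (size 4, min 43) -> median=38.5
Step 9: insert 15 -> lo=[4, 10, 15, 24, 34] (size 5, max 34) hi=[43, 46, 48, 49] (size 4, min 43) -> median=34
Step 10: insert 42 -> lo=[4, 10, 15, 24, 34] (size 5, max 34) hi=[42, 43, 46, 48, 49] (size 5, min 42) -> median=38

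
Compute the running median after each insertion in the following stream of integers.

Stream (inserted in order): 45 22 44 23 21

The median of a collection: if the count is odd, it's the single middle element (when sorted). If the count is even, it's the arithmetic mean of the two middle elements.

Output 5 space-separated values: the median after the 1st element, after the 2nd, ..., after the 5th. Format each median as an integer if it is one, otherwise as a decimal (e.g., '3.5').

Answer: 45 33.5 44 33.5 23

Derivation:
Step 1: insert 45 -> lo=[45] (size 1, max 45) hi=[] (size 0) -> median=45
Step 2: insert 22 -> lo=[22] (size 1, max 22) hi=[45] (size 1, min 45) -> median=33.5
Step 3: insert 44 -> lo=[22, 44] (size 2, max 44) hi=[45] (size 1, min 45) -> median=44
Step 4: insert 23 -> lo=[22, 23] (size 2, max 23) hi=[44, 45] (size 2, min 44) -> median=33.5
Step 5: insert 21 -> lo=[21, 22, 23] (size 3, max 23) hi=[44, 45] (size 2, min 44) -> median=23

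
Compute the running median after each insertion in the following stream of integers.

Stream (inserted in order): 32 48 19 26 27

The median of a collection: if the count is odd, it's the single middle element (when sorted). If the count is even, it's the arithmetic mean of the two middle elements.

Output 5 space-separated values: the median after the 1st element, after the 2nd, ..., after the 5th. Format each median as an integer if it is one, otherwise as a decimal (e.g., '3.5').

Answer: 32 40 32 29 27

Derivation:
Step 1: insert 32 -> lo=[32] (size 1, max 32) hi=[] (size 0) -> median=32
Step 2: insert 48 -> lo=[32] (size 1, max 32) hi=[48] (size 1, min 48) -> median=40
Step 3: insert 19 -> lo=[19, 32] (size 2, max 32) hi=[48] (size 1, min 48) -> median=32
Step 4: insert 26 -> lo=[19, 26] (size 2, max 26) hi=[32, 48] (size 2, min 32) -> median=29
Step 5: insert 27 -> lo=[19, 26, 27] (size 3, max 27) hi=[32, 48] (size 2, min 32) -> median=27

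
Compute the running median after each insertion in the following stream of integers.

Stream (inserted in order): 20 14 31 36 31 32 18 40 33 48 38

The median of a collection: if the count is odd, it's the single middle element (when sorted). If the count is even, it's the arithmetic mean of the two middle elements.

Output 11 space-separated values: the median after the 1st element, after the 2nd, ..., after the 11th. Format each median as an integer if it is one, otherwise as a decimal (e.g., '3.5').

Step 1: insert 20 -> lo=[20] (size 1, max 20) hi=[] (size 0) -> median=20
Step 2: insert 14 -> lo=[14] (size 1, max 14) hi=[20] (size 1, min 20) -> median=17
Step 3: insert 31 -> lo=[14, 20] (size 2, max 20) hi=[31] (size 1, min 31) -> median=20
Step 4: insert 36 -> lo=[14, 20] (size 2, max 20) hi=[31, 36] (size 2, min 31) -> median=25.5
Step 5: insert 31 -> lo=[14, 20, 31] (size 3, max 31) hi=[31, 36] (size 2, min 31) -> median=31
Step 6: insert 32 -> lo=[14, 20, 31] (size 3, max 31) hi=[31, 32, 36] (size 3, min 31) -> median=31
Step 7: insert 18 -> lo=[14, 18, 20, 31] (size 4, max 31) hi=[31, 32, 36] (size 3, min 31) -> median=31
Step 8: insert 40 -> lo=[14, 18, 20, 31] (size 4, max 31) hi=[31, 32, 36, 40] (size 4, min 31) -> median=31
Step 9: insert 33 -> lo=[14, 18, 20, 31, 31] (size 5, max 31) hi=[32, 33, 36, 40] (size 4, min 32) -> median=31
Step 10: insert 48 -> lo=[14, 18, 20, 31, 31] (size 5, max 31) hi=[32, 33, 36, 40, 48] (size 5, min 32) -> median=31.5
Step 11: insert 38 -> lo=[14, 18, 20, 31, 31, 32] (size 6, max 32) hi=[33, 36, 38, 40, 48] (size 5, min 33) -> median=32

Answer: 20 17 20 25.5 31 31 31 31 31 31.5 32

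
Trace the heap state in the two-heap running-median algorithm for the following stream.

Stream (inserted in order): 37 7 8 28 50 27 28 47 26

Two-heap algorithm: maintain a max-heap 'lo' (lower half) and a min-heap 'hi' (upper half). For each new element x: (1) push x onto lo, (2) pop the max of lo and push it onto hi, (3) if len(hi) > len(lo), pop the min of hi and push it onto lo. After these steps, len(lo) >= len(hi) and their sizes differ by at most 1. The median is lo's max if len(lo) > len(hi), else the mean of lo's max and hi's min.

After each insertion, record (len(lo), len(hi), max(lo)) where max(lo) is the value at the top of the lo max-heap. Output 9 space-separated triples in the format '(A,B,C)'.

Step 1: insert 37 -> lo=[37] hi=[] -> (len(lo)=1, len(hi)=0, max(lo)=37)
Step 2: insert 7 -> lo=[7] hi=[37] -> (len(lo)=1, len(hi)=1, max(lo)=7)
Step 3: insert 8 -> lo=[7, 8] hi=[37] -> (len(lo)=2, len(hi)=1, max(lo)=8)
Step 4: insert 28 -> lo=[7, 8] hi=[28, 37] -> (len(lo)=2, len(hi)=2, max(lo)=8)
Step 5: insert 50 -> lo=[7, 8, 28] hi=[37, 50] -> (len(lo)=3, len(hi)=2, max(lo)=28)
Step 6: insert 27 -> lo=[7, 8, 27] hi=[28, 37, 50] -> (len(lo)=3, len(hi)=3, max(lo)=27)
Step 7: insert 28 -> lo=[7, 8, 27, 28] hi=[28, 37, 50] -> (len(lo)=4, len(hi)=3, max(lo)=28)
Step 8: insert 47 -> lo=[7, 8, 27, 28] hi=[28, 37, 47, 50] -> (len(lo)=4, len(hi)=4, max(lo)=28)
Step 9: insert 26 -> lo=[7, 8, 26, 27, 28] hi=[28, 37, 47, 50] -> (len(lo)=5, len(hi)=4, max(lo)=28)

Answer: (1,0,37) (1,1,7) (2,1,8) (2,2,8) (3,2,28) (3,3,27) (4,3,28) (4,4,28) (5,4,28)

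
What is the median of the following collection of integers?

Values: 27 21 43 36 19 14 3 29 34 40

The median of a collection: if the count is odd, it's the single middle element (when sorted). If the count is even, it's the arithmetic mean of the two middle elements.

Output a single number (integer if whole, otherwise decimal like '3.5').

Step 1: insert 27 -> lo=[27] (size 1, max 27) hi=[] (size 0) -> median=27
Step 2: insert 21 -> lo=[21] (size 1, max 21) hi=[27] (size 1, min 27) -> median=24
Step 3: insert 43 -> lo=[21, 27] (size 2, max 27) hi=[43] (size 1, min 43) -> median=27
Step 4: insert 36 -> lo=[21, 27] (size 2, max 27) hi=[36, 43] (size 2, min 36) -> median=31.5
Step 5: insert 19 -> lo=[19, 21, 27] (size 3, max 27) hi=[36, 43] (size 2, min 36) -> median=27
Step 6: insert 14 -> lo=[14, 19, 21] (size 3, max 21) hi=[27, 36, 43] (size 3, min 27) -> median=24
Step 7: insert 3 -> lo=[3, 14, 19, 21] (size 4, max 21) hi=[27, 36, 43] (size 3, min 27) -> median=21
Step 8: insert 29 -> lo=[3, 14, 19, 21] (size 4, max 21) hi=[27, 29, 36, 43] (size 4, min 27) -> median=24
Step 9: insert 34 -> lo=[3, 14, 19, 21, 27] (size 5, max 27) hi=[29, 34, 36, 43] (size 4, min 29) -> median=27
Step 10: insert 40 -> lo=[3, 14, 19, 21, 27] (size 5, max 27) hi=[29, 34, 36, 40, 43] (size 5, min 29) -> median=28

Answer: 28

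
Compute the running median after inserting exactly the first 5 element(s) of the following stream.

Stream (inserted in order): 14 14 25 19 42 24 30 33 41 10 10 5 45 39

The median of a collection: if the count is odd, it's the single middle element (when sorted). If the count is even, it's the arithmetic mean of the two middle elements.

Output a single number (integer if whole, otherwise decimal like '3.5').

Step 1: insert 14 -> lo=[14] (size 1, max 14) hi=[] (size 0) -> median=14
Step 2: insert 14 -> lo=[14] (size 1, max 14) hi=[14] (size 1, min 14) -> median=14
Step 3: insert 25 -> lo=[14, 14] (size 2, max 14) hi=[25] (size 1, min 25) -> median=14
Step 4: insert 19 -> lo=[14, 14] (size 2, max 14) hi=[19, 25] (size 2, min 19) -> median=16.5
Step 5: insert 42 -> lo=[14, 14, 19] (size 3, max 19) hi=[25, 42] (size 2, min 25) -> median=19

Answer: 19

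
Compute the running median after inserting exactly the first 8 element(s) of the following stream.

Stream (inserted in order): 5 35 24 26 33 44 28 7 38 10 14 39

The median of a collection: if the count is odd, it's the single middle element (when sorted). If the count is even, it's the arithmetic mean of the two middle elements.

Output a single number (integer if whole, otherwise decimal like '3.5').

Answer: 27

Derivation:
Step 1: insert 5 -> lo=[5] (size 1, max 5) hi=[] (size 0) -> median=5
Step 2: insert 35 -> lo=[5] (size 1, max 5) hi=[35] (size 1, min 35) -> median=20
Step 3: insert 24 -> lo=[5, 24] (size 2, max 24) hi=[35] (size 1, min 35) -> median=24
Step 4: insert 26 -> lo=[5, 24] (size 2, max 24) hi=[26, 35] (size 2, min 26) -> median=25
Step 5: insert 33 -> lo=[5, 24, 26] (size 3, max 26) hi=[33, 35] (size 2, min 33) -> median=26
Step 6: insert 44 -> lo=[5, 24, 26] (size 3, max 26) hi=[33, 35, 44] (size 3, min 33) -> median=29.5
Step 7: insert 28 -> lo=[5, 24, 26, 28] (size 4, max 28) hi=[33, 35, 44] (size 3, min 33) -> median=28
Step 8: insert 7 -> lo=[5, 7, 24, 26] (size 4, max 26) hi=[28, 33, 35, 44] (size 4, min 28) -> median=27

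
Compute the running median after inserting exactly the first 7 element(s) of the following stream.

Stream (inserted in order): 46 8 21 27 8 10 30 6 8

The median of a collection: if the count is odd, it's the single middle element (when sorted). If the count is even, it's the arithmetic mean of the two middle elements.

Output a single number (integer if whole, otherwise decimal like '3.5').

Step 1: insert 46 -> lo=[46] (size 1, max 46) hi=[] (size 0) -> median=46
Step 2: insert 8 -> lo=[8] (size 1, max 8) hi=[46] (size 1, min 46) -> median=27
Step 3: insert 21 -> lo=[8, 21] (size 2, max 21) hi=[46] (size 1, min 46) -> median=21
Step 4: insert 27 -> lo=[8, 21] (size 2, max 21) hi=[27, 46] (size 2, min 27) -> median=24
Step 5: insert 8 -> lo=[8, 8, 21] (size 3, max 21) hi=[27, 46] (size 2, min 27) -> median=21
Step 6: insert 10 -> lo=[8, 8, 10] (size 3, max 10) hi=[21, 27, 46] (size 3, min 21) -> median=15.5
Step 7: insert 30 -> lo=[8, 8, 10, 21] (size 4, max 21) hi=[27, 30, 46] (size 3, min 27) -> median=21

Answer: 21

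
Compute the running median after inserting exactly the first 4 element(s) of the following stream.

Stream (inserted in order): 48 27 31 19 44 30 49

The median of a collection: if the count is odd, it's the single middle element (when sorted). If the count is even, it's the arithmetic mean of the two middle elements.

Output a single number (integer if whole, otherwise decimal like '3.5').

Answer: 29

Derivation:
Step 1: insert 48 -> lo=[48] (size 1, max 48) hi=[] (size 0) -> median=48
Step 2: insert 27 -> lo=[27] (size 1, max 27) hi=[48] (size 1, min 48) -> median=37.5
Step 3: insert 31 -> lo=[27, 31] (size 2, max 31) hi=[48] (size 1, min 48) -> median=31
Step 4: insert 19 -> lo=[19, 27] (size 2, max 27) hi=[31, 48] (size 2, min 31) -> median=29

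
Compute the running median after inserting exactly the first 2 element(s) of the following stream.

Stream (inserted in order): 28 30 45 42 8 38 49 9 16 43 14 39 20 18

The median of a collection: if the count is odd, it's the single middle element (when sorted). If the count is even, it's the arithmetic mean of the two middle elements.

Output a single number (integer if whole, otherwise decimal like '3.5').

Answer: 29

Derivation:
Step 1: insert 28 -> lo=[28] (size 1, max 28) hi=[] (size 0) -> median=28
Step 2: insert 30 -> lo=[28] (size 1, max 28) hi=[30] (size 1, min 30) -> median=29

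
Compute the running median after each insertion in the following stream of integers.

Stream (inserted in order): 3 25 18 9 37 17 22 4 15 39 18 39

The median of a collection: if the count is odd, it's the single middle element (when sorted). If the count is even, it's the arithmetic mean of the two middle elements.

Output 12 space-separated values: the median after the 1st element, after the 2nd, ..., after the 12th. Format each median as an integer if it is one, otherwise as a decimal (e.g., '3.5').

Answer: 3 14 18 13.5 18 17.5 18 17.5 17 17.5 18 18

Derivation:
Step 1: insert 3 -> lo=[3] (size 1, max 3) hi=[] (size 0) -> median=3
Step 2: insert 25 -> lo=[3] (size 1, max 3) hi=[25] (size 1, min 25) -> median=14
Step 3: insert 18 -> lo=[3, 18] (size 2, max 18) hi=[25] (size 1, min 25) -> median=18
Step 4: insert 9 -> lo=[3, 9] (size 2, max 9) hi=[18, 25] (size 2, min 18) -> median=13.5
Step 5: insert 37 -> lo=[3, 9, 18] (size 3, max 18) hi=[25, 37] (size 2, min 25) -> median=18
Step 6: insert 17 -> lo=[3, 9, 17] (size 3, max 17) hi=[18, 25, 37] (size 3, min 18) -> median=17.5
Step 7: insert 22 -> lo=[3, 9, 17, 18] (size 4, max 18) hi=[22, 25, 37] (size 3, min 22) -> median=18
Step 8: insert 4 -> lo=[3, 4, 9, 17] (size 4, max 17) hi=[18, 22, 25, 37] (size 4, min 18) -> median=17.5
Step 9: insert 15 -> lo=[3, 4, 9, 15, 17] (size 5, max 17) hi=[18, 22, 25, 37] (size 4, min 18) -> median=17
Step 10: insert 39 -> lo=[3, 4, 9, 15, 17] (size 5, max 17) hi=[18, 22, 25, 37, 39] (size 5, min 18) -> median=17.5
Step 11: insert 18 -> lo=[3, 4, 9, 15, 17, 18] (size 6, max 18) hi=[18, 22, 25, 37, 39] (size 5, min 18) -> median=18
Step 12: insert 39 -> lo=[3, 4, 9, 15, 17, 18] (size 6, max 18) hi=[18, 22, 25, 37, 39, 39] (size 6, min 18) -> median=18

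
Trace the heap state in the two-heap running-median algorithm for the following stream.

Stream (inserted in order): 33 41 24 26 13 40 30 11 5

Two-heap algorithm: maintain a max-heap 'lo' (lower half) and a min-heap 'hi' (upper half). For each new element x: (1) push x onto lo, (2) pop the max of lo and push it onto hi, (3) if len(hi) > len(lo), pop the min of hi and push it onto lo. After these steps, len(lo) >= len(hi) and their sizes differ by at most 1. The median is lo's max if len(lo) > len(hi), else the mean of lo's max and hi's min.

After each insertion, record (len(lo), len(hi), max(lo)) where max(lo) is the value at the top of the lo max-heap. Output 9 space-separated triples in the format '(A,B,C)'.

Step 1: insert 33 -> lo=[33] hi=[] -> (len(lo)=1, len(hi)=0, max(lo)=33)
Step 2: insert 41 -> lo=[33] hi=[41] -> (len(lo)=1, len(hi)=1, max(lo)=33)
Step 3: insert 24 -> lo=[24, 33] hi=[41] -> (len(lo)=2, len(hi)=1, max(lo)=33)
Step 4: insert 26 -> lo=[24, 26] hi=[33, 41] -> (len(lo)=2, len(hi)=2, max(lo)=26)
Step 5: insert 13 -> lo=[13, 24, 26] hi=[33, 41] -> (len(lo)=3, len(hi)=2, max(lo)=26)
Step 6: insert 40 -> lo=[13, 24, 26] hi=[33, 40, 41] -> (len(lo)=3, len(hi)=3, max(lo)=26)
Step 7: insert 30 -> lo=[13, 24, 26, 30] hi=[33, 40, 41] -> (len(lo)=4, len(hi)=3, max(lo)=30)
Step 8: insert 11 -> lo=[11, 13, 24, 26] hi=[30, 33, 40, 41] -> (len(lo)=4, len(hi)=4, max(lo)=26)
Step 9: insert 5 -> lo=[5, 11, 13, 24, 26] hi=[30, 33, 40, 41] -> (len(lo)=5, len(hi)=4, max(lo)=26)

Answer: (1,0,33) (1,1,33) (2,1,33) (2,2,26) (3,2,26) (3,3,26) (4,3,30) (4,4,26) (5,4,26)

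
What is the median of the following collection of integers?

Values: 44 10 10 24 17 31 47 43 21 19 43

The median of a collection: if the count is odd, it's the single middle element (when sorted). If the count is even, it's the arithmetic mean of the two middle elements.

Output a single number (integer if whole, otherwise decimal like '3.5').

Answer: 24

Derivation:
Step 1: insert 44 -> lo=[44] (size 1, max 44) hi=[] (size 0) -> median=44
Step 2: insert 10 -> lo=[10] (size 1, max 10) hi=[44] (size 1, min 44) -> median=27
Step 3: insert 10 -> lo=[10, 10] (size 2, max 10) hi=[44] (size 1, min 44) -> median=10
Step 4: insert 24 -> lo=[10, 10] (size 2, max 10) hi=[24, 44] (size 2, min 24) -> median=17
Step 5: insert 17 -> lo=[10, 10, 17] (size 3, max 17) hi=[24, 44] (size 2, min 24) -> median=17
Step 6: insert 31 -> lo=[10, 10, 17] (size 3, max 17) hi=[24, 31, 44] (size 3, min 24) -> median=20.5
Step 7: insert 47 -> lo=[10, 10, 17, 24] (size 4, max 24) hi=[31, 44, 47] (size 3, min 31) -> median=24
Step 8: insert 43 -> lo=[10, 10, 17, 24] (size 4, max 24) hi=[31, 43, 44, 47] (size 4, min 31) -> median=27.5
Step 9: insert 21 -> lo=[10, 10, 17, 21, 24] (size 5, max 24) hi=[31, 43, 44, 47] (size 4, min 31) -> median=24
Step 10: insert 19 -> lo=[10, 10, 17, 19, 21] (size 5, max 21) hi=[24, 31, 43, 44, 47] (size 5, min 24) -> median=22.5
Step 11: insert 43 -> lo=[10, 10, 17, 19, 21, 24] (size 6, max 24) hi=[31, 43, 43, 44, 47] (size 5, min 31) -> median=24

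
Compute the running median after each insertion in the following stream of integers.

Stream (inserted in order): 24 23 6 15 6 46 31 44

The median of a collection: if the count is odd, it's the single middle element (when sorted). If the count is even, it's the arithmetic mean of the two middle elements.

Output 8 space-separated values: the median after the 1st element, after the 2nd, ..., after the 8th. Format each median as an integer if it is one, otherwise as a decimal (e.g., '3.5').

Step 1: insert 24 -> lo=[24] (size 1, max 24) hi=[] (size 0) -> median=24
Step 2: insert 23 -> lo=[23] (size 1, max 23) hi=[24] (size 1, min 24) -> median=23.5
Step 3: insert 6 -> lo=[6, 23] (size 2, max 23) hi=[24] (size 1, min 24) -> median=23
Step 4: insert 15 -> lo=[6, 15] (size 2, max 15) hi=[23, 24] (size 2, min 23) -> median=19
Step 5: insert 6 -> lo=[6, 6, 15] (size 3, max 15) hi=[23, 24] (size 2, min 23) -> median=15
Step 6: insert 46 -> lo=[6, 6, 15] (size 3, max 15) hi=[23, 24, 46] (size 3, min 23) -> median=19
Step 7: insert 31 -> lo=[6, 6, 15, 23] (size 4, max 23) hi=[24, 31, 46] (size 3, min 24) -> median=23
Step 8: insert 44 -> lo=[6, 6, 15, 23] (size 4, max 23) hi=[24, 31, 44, 46] (size 4, min 24) -> median=23.5

Answer: 24 23.5 23 19 15 19 23 23.5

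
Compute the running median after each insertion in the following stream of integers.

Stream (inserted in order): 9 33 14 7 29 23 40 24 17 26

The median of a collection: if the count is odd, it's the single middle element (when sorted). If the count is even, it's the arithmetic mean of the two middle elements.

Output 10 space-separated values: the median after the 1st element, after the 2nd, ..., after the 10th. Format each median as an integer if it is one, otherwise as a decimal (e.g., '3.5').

Step 1: insert 9 -> lo=[9] (size 1, max 9) hi=[] (size 0) -> median=9
Step 2: insert 33 -> lo=[9] (size 1, max 9) hi=[33] (size 1, min 33) -> median=21
Step 3: insert 14 -> lo=[9, 14] (size 2, max 14) hi=[33] (size 1, min 33) -> median=14
Step 4: insert 7 -> lo=[7, 9] (size 2, max 9) hi=[14, 33] (size 2, min 14) -> median=11.5
Step 5: insert 29 -> lo=[7, 9, 14] (size 3, max 14) hi=[29, 33] (size 2, min 29) -> median=14
Step 6: insert 23 -> lo=[7, 9, 14] (size 3, max 14) hi=[23, 29, 33] (size 3, min 23) -> median=18.5
Step 7: insert 40 -> lo=[7, 9, 14, 23] (size 4, max 23) hi=[29, 33, 40] (size 3, min 29) -> median=23
Step 8: insert 24 -> lo=[7, 9, 14, 23] (size 4, max 23) hi=[24, 29, 33, 40] (size 4, min 24) -> median=23.5
Step 9: insert 17 -> lo=[7, 9, 14, 17, 23] (size 5, max 23) hi=[24, 29, 33, 40] (size 4, min 24) -> median=23
Step 10: insert 26 -> lo=[7, 9, 14, 17, 23] (size 5, max 23) hi=[24, 26, 29, 33, 40] (size 5, min 24) -> median=23.5

Answer: 9 21 14 11.5 14 18.5 23 23.5 23 23.5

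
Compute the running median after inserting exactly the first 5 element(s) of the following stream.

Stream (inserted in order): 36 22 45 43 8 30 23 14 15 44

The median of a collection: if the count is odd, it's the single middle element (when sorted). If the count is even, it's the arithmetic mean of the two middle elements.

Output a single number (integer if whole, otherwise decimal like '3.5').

Answer: 36

Derivation:
Step 1: insert 36 -> lo=[36] (size 1, max 36) hi=[] (size 0) -> median=36
Step 2: insert 22 -> lo=[22] (size 1, max 22) hi=[36] (size 1, min 36) -> median=29
Step 3: insert 45 -> lo=[22, 36] (size 2, max 36) hi=[45] (size 1, min 45) -> median=36
Step 4: insert 43 -> lo=[22, 36] (size 2, max 36) hi=[43, 45] (size 2, min 43) -> median=39.5
Step 5: insert 8 -> lo=[8, 22, 36] (size 3, max 36) hi=[43, 45] (size 2, min 43) -> median=36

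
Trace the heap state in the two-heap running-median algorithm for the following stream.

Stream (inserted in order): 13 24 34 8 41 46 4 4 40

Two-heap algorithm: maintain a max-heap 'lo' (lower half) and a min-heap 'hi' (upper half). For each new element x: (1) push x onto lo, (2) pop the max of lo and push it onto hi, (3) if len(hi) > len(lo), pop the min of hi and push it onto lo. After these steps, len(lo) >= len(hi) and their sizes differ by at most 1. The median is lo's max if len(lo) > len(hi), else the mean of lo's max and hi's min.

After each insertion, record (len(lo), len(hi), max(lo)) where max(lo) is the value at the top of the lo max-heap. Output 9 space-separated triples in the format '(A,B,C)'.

Step 1: insert 13 -> lo=[13] hi=[] -> (len(lo)=1, len(hi)=0, max(lo)=13)
Step 2: insert 24 -> lo=[13] hi=[24] -> (len(lo)=1, len(hi)=1, max(lo)=13)
Step 3: insert 34 -> lo=[13, 24] hi=[34] -> (len(lo)=2, len(hi)=1, max(lo)=24)
Step 4: insert 8 -> lo=[8, 13] hi=[24, 34] -> (len(lo)=2, len(hi)=2, max(lo)=13)
Step 5: insert 41 -> lo=[8, 13, 24] hi=[34, 41] -> (len(lo)=3, len(hi)=2, max(lo)=24)
Step 6: insert 46 -> lo=[8, 13, 24] hi=[34, 41, 46] -> (len(lo)=3, len(hi)=3, max(lo)=24)
Step 7: insert 4 -> lo=[4, 8, 13, 24] hi=[34, 41, 46] -> (len(lo)=4, len(hi)=3, max(lo)=24)
Step 8: insert 4 -> lo=[4, 4, 8, 13] hi=[24, 34, 41, 46] -> (len(lo)=4, len(hi)=4, max(lo)=13)
Step 9: insert 40 -> lo=[4, 4, 8, 13, 24] hi=[34, 40, 41, 46] -> (len(lo)=5, len(hi)=4, max(lo)=24)

Answer: (1,0,13) (1,1,13) (2,1,24) (2,2,13) (3,2,24) (3,3,24) (4,3,24) (4,4,13) (5,4,24)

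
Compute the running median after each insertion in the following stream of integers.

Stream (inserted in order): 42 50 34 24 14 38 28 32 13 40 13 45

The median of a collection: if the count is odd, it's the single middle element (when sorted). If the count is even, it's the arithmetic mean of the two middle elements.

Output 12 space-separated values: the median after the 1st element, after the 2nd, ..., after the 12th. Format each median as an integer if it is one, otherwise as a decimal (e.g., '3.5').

Step 1: insert 42 -> lo=[42] (size 1, max 42) hi=[] (size 0) -> median=42
Step 2: insert 50 -> lo=[42] (size 1, max 42) hi=[50] (size 1, min 50) -> median=46
Step 3: insert 34 -> lo=[34, 42] (size 2, max 42) hi=[50] (size 1, min 50) -> median=42
Step 4: insert 24 -> lo=[24, 34] (size 2, max 34) hi=[42, 50] (size 2, min 42) -> median=38
Step 5: insert 14 -> lo=[14, 24, 34] (size 3, max 34) hi=[42, 50] (size 2, min 42) -> median=34
Step 6: insert 38 -> lo=[14, 24, 34] (size 3, max 34) hi=[38, 42, 50] (size 3, min 38) -> median=36
Step 7: insert 28 -> lo=[14, 24, 28, 34] (size 4, max 34) hi=[38, 42, 50] (size 3, min 38) -> median=34
Step 8: insert 32 -> lo=[14, 24, 28, 32] (size 4, max 32) hi=[34, 38, 42, 50] (size 4, min 34) -> median=33
Step 9: insert 13 -> lo=[13, 14, 24, 28, 32] (size 5, max 32) hi=[34, 38, 42, 50] (size 4, min 34) -> median=32
Step 10: insert 40 -> lo=[13, 14, 24, 28, 32] (size 5, max 32) hi=[34, 38, 40, 42, 50] (size 5, min 34) -> median=33
Step 11: insert 13 -> lo=[13, 13, 14, 24, 28, 32] (size 6, max 32) hi=[34, 38, 40, 42, 50] (size 5, min 34) -> median=32
Step 12: insert 45 -> lo=[13, 13, 14, 24, 28, 32] (size 6, max 32) hi=[34, 38, 40, 42, 45, 50] (size 6, min 34) -> median=33

Answer: 42 46 42 38 34 36 34 33 32 33 32 33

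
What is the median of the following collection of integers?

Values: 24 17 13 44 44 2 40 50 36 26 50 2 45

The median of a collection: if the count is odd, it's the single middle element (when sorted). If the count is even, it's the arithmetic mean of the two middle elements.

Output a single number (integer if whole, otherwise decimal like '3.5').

Answer: 36

Derivation:
Step 1: insert 24 -> lo=[24] (size 1, max 24) hi=[] (size 0) -> median=24
Step 2: insert 17 -> lo=[17] (size 1, max 17) hi=[24] (size 1, min 24) -> median=20.5
Step 3: insert 13 -> lo=[13, 17] (size 2, max 17) hi=[24] (size 1, min 24) -> median=17
Step 4: insert 44 -> lo=[13, 17] (size 2, max 17) hi=[24, 44] (size 2, min 24) -> median=20.5
Step 5: insert 44 -> lo=[13, 17, 24] (size 3, max 24) hi=[44, 44] (size 2, min 44) -> median=24
Step 6: insert 2 -> lo=[2, 13, 17] (size 3, max 17) hi=[24, 44, 44] (size 3, min 24) -> median=20.5
Step 7: insert 40 -> lo=[2, 13, 17, 24] (size 4, max 24) hi=[40, 44, 44] (size 3, min 40) -> median=24
Step 8: insert 50 -> lo=[2, 13, 17, 24] (size 4, max 24) hi=[40, 44, 44, 50] (size 4, min 40) -> median=32
Step 9: insert 36 -> lo=[2, 13, 17, 24, 36] (size 5, max 36) hi=[40, 44, 44, 50] (size 4, min 40) -> median=36
Step 10: insert 26 -> lo=[2, 13, 17, 24, 26] (size 5, max 26) hi=[36, 40, 44, 44, 50] (size 5, min 36) -> median=31
Step 11: insert 50 -> lo=[2, 13, 17, 24, 26, 36] (size 6, max 36) hi=[40, 44, 44, 50, 50] (size 5, min 40) -> median=36
Step 12: insert 2 -> lo=[2, 2, 13, 17, 24, 26] (size 6, max 26) hi=[36, 40, 44, 44, 50, 50] (size 6, min 36) -> median=31
Step 13: insert 45 -> lo=[2, 2, 13, 17, 24, 26, 36] (size 7, max 36) hi=[40, 44, 44, 45, 50, 50] (size 6, min 40) -> median=36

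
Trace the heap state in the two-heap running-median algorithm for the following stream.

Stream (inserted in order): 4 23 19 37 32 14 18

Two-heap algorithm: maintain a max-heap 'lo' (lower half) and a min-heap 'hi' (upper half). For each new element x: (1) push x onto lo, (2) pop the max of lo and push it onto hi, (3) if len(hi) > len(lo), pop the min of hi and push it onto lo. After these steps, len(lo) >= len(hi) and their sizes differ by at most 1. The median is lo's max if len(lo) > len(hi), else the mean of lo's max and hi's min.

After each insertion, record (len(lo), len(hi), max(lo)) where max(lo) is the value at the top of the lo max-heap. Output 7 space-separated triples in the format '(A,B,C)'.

Step 1: insert 4 -> lo=[4] hi=[] -> (len(lo)=1, len(hi)=0, max(lo)=4)
Step 2: insert 23 -> lo=[4] hi=[23] -> (len(lo)=1, len(hi)=1, max(lo)=4)
Step 3: insert 19 -> lo=[4, 19] hi=[23] -> (len(lo)=2, len(hi)=1, max(lo)=19)
Step 4: insert 37 -> lo=[4, 19] hi=[23, 37] -> (len(lo)=2, len(hi)=2, max(lo)=19)
Step 5: insert 32 -> lo=[4, 19, 23] hi=[32, 37] -> (len(lo)=3, len(hi)=2, max(lo)=23)
Step 6: insert 14 -> lo=[4, 14, 19] hi=[23, 32, 37] -> (len(lo)=3, len(hi)=3, max(lo)=19)
Step 7: insert 18 -> lo=[4, 14, 18, 19] hi=[23, 32, 37] -> (len(lo)=4, len(hi)=3, max(lo)=19)

Answer: (1,0,4) (1,1,4) (2,1,19) (2,2,19) (3,2,23) (3,3,19) (4,3,19)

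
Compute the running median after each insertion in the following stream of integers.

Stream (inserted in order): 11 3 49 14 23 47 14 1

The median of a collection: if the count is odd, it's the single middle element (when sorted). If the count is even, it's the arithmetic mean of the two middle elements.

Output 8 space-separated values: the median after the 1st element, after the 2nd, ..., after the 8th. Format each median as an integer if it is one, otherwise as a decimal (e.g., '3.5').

Step 1: insert 11 -> lo=[11] (size 1, max 11) hi=[] (size 0) -> median=11
Step 2: insert 3 -> lo=[3] (size 1, max 3) hi=[11] (size 1, min 11) -> median=7
Step 3: insert 49 -> lo=[3, 11] (size 2, max 11) hi=[49] (size 1, min 49) -> median=11
Step 4: insert 14 -> lo=[3, 11] (size 2, max 11) hi=[14, 49] (size 2, min 14) -> median=12.5
Step 5: insert 23 -> lo=[3, 11, 14] (size 3, max 14) hi=[23, 49] (size 2, min 23) -> median=14
Step 6: insert 47 -> lo=[3, 11, 14] (size 3, max 14) hi=[23, 47, 49] (size 3, min 23) -> median=18.5
Step 7: insert 14 -> lo=[3, 11, 14, 14] (size 4, max 14) hi=[23, 47, 49] (size 3, min 23) -> median=14
Step 8: insert 1 -> lo=[1, 3, 11, 14] (size 4, max 14) hi=[14, 23, 47, 49] (size 4, min 14) -> median=14

Answer: 11 7 11 12.5 14 18.5 14 14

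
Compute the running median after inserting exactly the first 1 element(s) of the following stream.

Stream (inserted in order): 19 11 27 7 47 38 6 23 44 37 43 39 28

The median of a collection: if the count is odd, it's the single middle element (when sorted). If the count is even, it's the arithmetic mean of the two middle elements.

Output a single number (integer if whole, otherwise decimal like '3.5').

Step 1: insert 19 -> lo=[19] (size 1, max 19) hi=[] (size 0) -> median=19

Answer: 19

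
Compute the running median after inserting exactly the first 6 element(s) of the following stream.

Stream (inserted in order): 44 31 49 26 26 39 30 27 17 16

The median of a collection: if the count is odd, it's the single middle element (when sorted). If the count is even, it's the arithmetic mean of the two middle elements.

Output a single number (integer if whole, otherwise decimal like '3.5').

Answer: 35

Derivation:
Step 1: insert 44 -> lo=[44] (size 1, max 44) hi=[] (size 0) -> median=44
Step 2: insert 31 -> lo=[31] (size 1, max 31) hi=[44] (size 1, min 44) -> median=37.5
Step 3: insert 49 -> lo=[31, 44] (size 2, max 44) hi=[49] (size 1, min 49) -> median=44
Step 4: insert 26 -> lo=[26, 31] (size 2, max 31) hi=[44, 49] (size 2, min 44) -> median=37.5
Step 5: insert 26 -> lo=[26, 26, 31] (size 3, max 31) hi=[44, 49] (size 2, min 44) -> median=31
Step 6: insert 39 -> lo=[26, 26, 31] (size 3, max 31) hi=[39, 44, 49] (size 3, min 39) -> median=35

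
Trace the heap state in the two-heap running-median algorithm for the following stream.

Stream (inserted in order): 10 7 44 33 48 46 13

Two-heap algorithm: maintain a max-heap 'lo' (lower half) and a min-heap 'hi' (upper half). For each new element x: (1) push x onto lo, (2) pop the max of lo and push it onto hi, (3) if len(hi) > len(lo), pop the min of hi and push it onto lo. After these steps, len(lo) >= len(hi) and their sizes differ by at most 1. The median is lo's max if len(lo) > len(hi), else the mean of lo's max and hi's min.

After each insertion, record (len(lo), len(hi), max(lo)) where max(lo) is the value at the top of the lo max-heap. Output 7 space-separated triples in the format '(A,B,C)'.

Answer: (1,0,10) (1,1,7) (2,1,10) (2,2,10) (3,2,33) (3,3,33) (4,3,33)

Derivation:
Step 1: insert 10 -> lo=[10] hi=[] -> (len(lo)=1, len(hi)=0, max(lo)=10)
Step 2: insert 7 -> lo=[7] hi=[10] -> (len(lo)=1, len(hi)=1, max(lo)=7)
Step 3: insert 44 -> lo=[7, 10] hi=[44] -> (len(lo)=2, len(hi)=1, max(lo)=10)
Step 4: insert 33 -> lo=[7, 10] hi=[33, 44] -> (len(lo)=2, len(hi)=2, max(lo)=10)
Step 5: insert 48 -> lo=[7, 10, 33] hi=[44, 48] -> (len(lo)=3, len(hi)=2, max(lo)=33)
Step 6: insert 46 -> lo=[7, 10, 33] hi=[44, 46, 48] -> (len(lo)=3, len(hi)=3, max(lo)=33)
Step 7: insert 13 -> lo=[7, 10, 13, 33] hi=[44, 46, 48] -> (len(lo)=4, len(hi)=3, max(lo)=33)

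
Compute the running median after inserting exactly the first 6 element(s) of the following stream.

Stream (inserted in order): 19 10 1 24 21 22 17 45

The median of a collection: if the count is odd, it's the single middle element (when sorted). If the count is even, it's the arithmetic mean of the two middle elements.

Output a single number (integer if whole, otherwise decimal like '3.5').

Step 1: insert 19 -> lo=[19] (size 1, max 19) hi=[] (size 0) -> median=19
Step 2: insert 10 -> lo=[10] (size 1, max 10) hi=[19] (size 1, min 19) -> median=14.5
Step 3: insert 1 -> lo=[1, 10] (size 2, max 10) hi=[19] (size 1, min 19) -> median=10
Step 4: insert 24 -> lo=[1, 10] (size 2, max 10) hi=[19, 24] (size 2, min 19) -> median=14.5
Step 5: insert 21 -> lo=[1, 10, 19] (size 3, max 19) hi=[21, 24] (size 2, min 21) -> median=19
Step 6: insert 22 -> lo=[1, 10, 19] (size 3, max 19) hi=[21, 22, 24] (size 3, min 21) -> median=20

Answer: 20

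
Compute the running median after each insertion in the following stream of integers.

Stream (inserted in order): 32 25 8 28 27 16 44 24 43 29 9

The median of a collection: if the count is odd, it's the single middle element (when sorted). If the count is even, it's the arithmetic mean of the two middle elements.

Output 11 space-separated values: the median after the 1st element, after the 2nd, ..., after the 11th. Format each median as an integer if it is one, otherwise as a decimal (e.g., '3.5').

Answer: 32 28.5 25 26.5 27 26 27 26 27 27.5 27

Derivation:
Step 1: insert 32 -> lo=[32] (size 1, max 32) hi=[] (size 0) -> median=32
Step 2: insert 25 -> lo=[25] (size 1, max 25) hi=[32] (size 1, min 32) -> median=28.5
Step 3: insert 8 -> lo=[8, 25] (size 2, max 25) hi=[32] (size 1, min 32) -> median=25
Step 4: insert 28 -> lo=[8, 25] (size 2, max 25) hi=[28, 32] (size 2, min 28) -> median=26.5
Step 5: insert 27 -> lo=[8, 25, 27] (size 3, max 27) hi=[28, 32] (size 2, min 28) -> median=27
Step 6: insert 16 -> lo=[8, 16, 25] (size 3, max 25) hi=[27, 28, 32] (size 3, min 27) -> median=26
Step 7: insert 44 -> lo=[8, 16, 25, 27] (size 4, max 27) hi=[28, 32, 44] (size 3, min 28) -> median=27
Step 8: insert 24 -> lo=[8, 16, 24, 25] (size 4, max 25) hi=[27, 28, 32, 44] (size 4, min 27) -> median=26
Step 9: insert 43 -> lo=[8, 16, 24, 25, 27] (size 5, max 27) hi=[28, 32, 43, 44] (size 4, min 28) -> median=27
Step 10: insert 29 -> lo=[8, 16, 24, 25, 27] (size 5, max 27) hi=[28, 29, 32, 43, 44] (size 5, min 28) -> median=27.5
Step 11: insert 9 -> lo=[8, 9, 16, 24, 25, 27] (size 6, max 27) hi=[28, 29, 32, 43, 44] (size 5, min 28) -> median=27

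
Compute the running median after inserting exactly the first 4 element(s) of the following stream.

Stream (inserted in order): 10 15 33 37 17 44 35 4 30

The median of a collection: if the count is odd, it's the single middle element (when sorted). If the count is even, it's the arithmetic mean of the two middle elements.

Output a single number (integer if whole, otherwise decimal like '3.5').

Step 1: insert 10 -> lo=[10] (size 1, max 10) hi=[] (size 0) -> median=10
Step 2: insert 15 -> lo=[10] (size 1, max 10) hi=[15] (size 1, min 15) -> median=12.5
Step 3: insert 33 -> lo=[10, 15] (size 2, max 15) hi=[33] (size 1, min 33) -> median=15
Step 4: insert 37 -> lo=[10, 15] (size 2, max 15) hi=[33, 37] (size 2, min 33) -> median=24

Answer: 24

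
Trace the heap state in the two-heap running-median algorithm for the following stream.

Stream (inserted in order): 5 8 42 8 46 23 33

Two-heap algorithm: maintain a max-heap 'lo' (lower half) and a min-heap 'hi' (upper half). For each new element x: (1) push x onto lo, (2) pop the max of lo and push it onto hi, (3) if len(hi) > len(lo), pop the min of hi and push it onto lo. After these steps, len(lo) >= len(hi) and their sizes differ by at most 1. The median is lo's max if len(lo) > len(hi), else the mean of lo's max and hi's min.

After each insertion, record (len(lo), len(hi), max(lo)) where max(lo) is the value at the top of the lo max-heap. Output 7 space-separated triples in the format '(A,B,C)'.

Step 1: insert 5 -> lo=[5] hi=[] -> (len(lo)=1, len(hi)=0, max(lo)=5)
Step 2: insert 8 -> lo=[5] hi=[8] -> (len(lo)=1, len(hi)=1, max(lo)=5)
Step 3: insert 42 -> lo=[5, 8] hi=[42] -> (len(lo)=2, len(hi)=1, max(lo)=8)
Step 4: insert 8 -> lo=[5, 8] hi=[8, 42] -> (len(lo)=2, len(hi)=2, max(lo)=8)
Step 5: insert 46 -> lo=[5, 8, 8] hi=[42, 46] -> (len(lo)=3, len(hi)=2, max(lo)=8)
Step 6: insert 23 -> lo=[5, 8, 8] hi=[23, 42, 46] -> (len(lo)=3, len(hi)=3, max(lo)=8)
Step 7: insert 33 -> lo=[5, 8, 8, 23] hi=[33, 42, 46] -> (len(lo)=4, len(hi)=3, max(lo)=23)

Answer: (1,0,5) (1,1,5) (2,1,8) (2,2,8) (3,2,8) (3,3,8) (4,3,23)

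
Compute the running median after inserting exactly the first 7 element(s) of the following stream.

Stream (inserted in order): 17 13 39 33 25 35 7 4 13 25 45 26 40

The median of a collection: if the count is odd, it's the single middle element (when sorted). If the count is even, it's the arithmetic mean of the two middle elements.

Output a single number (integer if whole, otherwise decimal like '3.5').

Answer: 25

Derivation:
Step 1: insert 17 -> lo=[17] (size 1, max 17) hi=[] (size 0) -> median=17
Step 2: insert 13 -> lo=[13] (size 1, max 13) hi=[17] (size 1, min 17) -> median=15
Step 3: insert 39 -> lo=[13, 17] (size 2, max 17) hi=[39] (size 1, min 39) -> median=17
Step 4: insert 33 -> lo=[13, 17] (size 2, max 17) hi=[33, 39] (size 2, min 33) -> median=25
Step 5: insert 25 -> lo=[13, 17, 25] (size 3, max 25) hi=[33, 39] (size 2, min 33) -> median=25
Step 6: insert 35 -> lo=[13, 17, 25] (size 3, max 25) hi=[33, 35, 39] (size 3, min 33) -> median=29
Step 7: insert 7 -> lo=[7, 13, 17, 25] (size 4, max 25) hi=[33, 35, 39] (size 3, min 33) -> median=25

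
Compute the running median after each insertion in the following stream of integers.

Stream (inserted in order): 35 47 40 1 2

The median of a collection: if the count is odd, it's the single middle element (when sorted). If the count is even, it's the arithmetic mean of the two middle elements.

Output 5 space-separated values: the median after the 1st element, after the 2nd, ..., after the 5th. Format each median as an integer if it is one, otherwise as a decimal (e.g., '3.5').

Step 1: insert 35 -> lo=[35] (size 1, max 35) hi=[] (size 0) -> median=35
Step 2: insert 47 -> lo=[35] (size 1, max 35) hi=[47] (size 1, min 47) -> median=41
Step 3: insert 40 -> lo=[35, 40] (size 2, max 40) hi=[47] (size 1, min 47) -> median=40
Step 4: insert 1 -> lo=[1, 35] (size 2, max 35) hi=[40, 47] (size 2, min 40) -> median=37.5
Step 5: insert 2 -> lo=[1, 2, 35] (size 3, max 35) hi=[40, 47] (size 2, min 40) -> median=35

Answer: 35 41 40 37.5 35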